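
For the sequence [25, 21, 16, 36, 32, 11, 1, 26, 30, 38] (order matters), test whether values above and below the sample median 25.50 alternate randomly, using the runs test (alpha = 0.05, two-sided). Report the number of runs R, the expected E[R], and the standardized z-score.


Step 1: Compute median = 25.50; label A = above, B = below.
Labels in order: BBBAABBAAA  (n_A = 5, n_B = 5)
Step 2: Count runs R = 4.
Step 3: Under H0 (random ordering), E[R] = 2*n_A*n_B/(n_A+n_B) + 1 = 2*5*5/10 + 1 = 6.0000.
        Var[R] = 2*n_A*n_B*(2*n_A*n_B - n_A - n_B) / ((n_A+n_B)^2 * (n_A+n_B-1)) = 2000/900 = 2.2222.
        SD[R] = 1.4907.
Step 4: Continuity-corrected z = (R + 0.5 - E[R]) / SD[R] = (4 + 0.5 - 6.0000) / 1.4907 = -1.0062.
Step 5: Two-sided p-value via normal approximation = 2*(1 - Phi(|z|)) = 0.314305.
Step 6: alpha = 0.05. fail to reject H0.

R = 4, z = -1.0062, p = 0.314305, fail to reject H0.


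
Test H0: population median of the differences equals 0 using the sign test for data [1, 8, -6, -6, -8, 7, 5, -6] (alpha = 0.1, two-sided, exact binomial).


Step 1: Discard zero differences. Original n = 8; n_eff = number of nonzero differences = 8.
Nonzero differences (with sign): +1, +8, -6, -6, -8, +7, +5, -6
Step 2: Count signs: positive = 4, negative = 4.
Step 3: Under H0: P(positive) = 0.5, so the number of positives S ~ Bin(8, 0.5).
Step 4: Two-sided exact p-value = sum of Bin(8,0.5) probabilities at or below the observed probability = 1.000000.
Step 5: alpha = 0.1. fail to reject H0.

n_eff = 8, pos = 4, neg = 4, p = 1.000000, fail to reject H0.


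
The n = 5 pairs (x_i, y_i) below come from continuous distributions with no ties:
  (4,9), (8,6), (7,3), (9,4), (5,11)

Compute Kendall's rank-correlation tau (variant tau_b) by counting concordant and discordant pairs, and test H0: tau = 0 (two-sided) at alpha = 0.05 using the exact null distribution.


Step 1: Enumerate the 10 unordered pairs (i,j) with i<j and classify each by sign(x_j-x_i) * sign(y_j-y_i).
  (1,2):dx=+4,dy=-3->D; (1,3):dx=+3,dy=-6->D; (1,4):dx=+5,dy=-5->D; (1,5):dx=+1,dy=+2->C
  (2,3):dx=-1,dy=-3->C; (2,4):dx=+1,dy=-2->D; (2,5):dx=-3,dy=+5->D; (3,4):dx=+2,dy=+1->C
  (3,5):dx=-2,dy=+8->D; (4,5):dx=-4,dy=+7->D
Step 2: C = 3, D = 7, total pairs = 10.
Step 3: tau = (C - D)/(n(n-1)/2) = (3 - 7)/10 = -0.400000.
Step 4: Exact two-sided p-value (enumerate n! = 120 permutations of y under H0): p = 0.483333.
Step 5: alpha = 0.05. fail to reject H0.

tau_b = -0.4000 (C=3, D=7), p = 0.483333, fail to reject H0.


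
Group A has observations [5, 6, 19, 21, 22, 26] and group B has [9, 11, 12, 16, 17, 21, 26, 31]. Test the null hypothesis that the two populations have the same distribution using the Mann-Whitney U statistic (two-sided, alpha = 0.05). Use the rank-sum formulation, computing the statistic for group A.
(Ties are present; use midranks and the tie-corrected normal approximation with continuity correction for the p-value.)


Step 1: Combine and sort all 14 observations; assign midranks.
sorted (value, group): (5,X), (6,X), (9,Y), (11,Y), (12,Y), (16,Y), (17,Y), (19,X), (21,X), (21,Y), (22,X), (26,X), (26,Y), (31,Y)
ranks: 5->1, 6->2, 9->3, 11->4, 12->5, 16->6, 17->7, 19->8, 21->9.5, 21->9.5, 22->11, 26->12.5, 26->12.5, 31->14
Step 2: Rank sum for X: R1 = 1 + 2 + 8 + 9.5 + 11 + 12.5 = 44.
Step 3: U_X = R1 - n1(n1+1)/2 = 44 - 6*7/2 = 44 - 21 = 23.
       U_Y = n1*n2 - U_X = 48 - 23 = 25.
Step 4: Ties are present, so use the tie-corrected normal approximation (with continuity correction) for the p-value.
Step 5: p-value = 0.948419; compare to alpha = 0.05. fail to reject H0.

U_X = 23, p = 0.948419, fail to reject H0 at alpha = 0.05.


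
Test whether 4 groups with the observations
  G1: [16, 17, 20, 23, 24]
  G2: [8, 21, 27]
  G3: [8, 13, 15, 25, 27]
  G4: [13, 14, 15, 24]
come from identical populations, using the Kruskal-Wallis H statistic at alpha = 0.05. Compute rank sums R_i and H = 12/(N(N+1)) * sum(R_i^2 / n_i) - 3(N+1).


Step 1: Combine all N = 17 observations and assign midranks.
sorted (value, group, rank): (8,G2,1.5), (8,G3,1.5), (13,G3,3.5), (13,G4,3.5), (14,G4,5), (15,G3,6.5), (15,G4,6.5), (16,G1,8), (17,G1,9), (20,G1,10), (21,G2,11), (23,G1,12), (24,G1,13.5), (24,G4,13.5), (25,G3,15), (27,G2,16.5), (27,G3,16.5)
Step 2: Sum ranks within each group.
R_1 = 52.5 (n_1 = 5)
R_2 = 29 (n_2 = 3)
R_3 = 43 (n_3 = 5)
R_4 = 28.5 (n_4 = 4)
Step 3: H = 12/(N(N+1)) * sum(R_i^2/n_i) - 3(N+1)
     = 12/(17*18) * (52.5^2/5 + 29^2/3 + 43^2/5 + 28.5^2/4) - 3*18
     = 0.039216 * 1404.45 - 54
     = 1.076307.
Step 4: Ties present; correction factor C = 1 - 30/(17^3 - 17) = 0.993873. Corrected H = 1.076307 / 0.993873 = 1.082943.
Step 5: Under H0, H ~ chi^2(3); p-value = 0.781193.
Step 6: alpha = 0.05. fail to reject H0.

H = 1.0829, df = 3, p = 0.781193, fail to reject H0.


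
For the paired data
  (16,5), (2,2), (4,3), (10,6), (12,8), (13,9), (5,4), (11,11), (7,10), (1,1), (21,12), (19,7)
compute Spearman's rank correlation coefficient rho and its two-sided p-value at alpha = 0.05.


Step 1: Rank x and y separately (midranks; no ties here).
rank(x): 16->10, 2->2, 4->3, 10->6, 12->8, 13->9, 5->4, 11->7, 7->5, 1->1, 21->12, 19->11
rank(y): 5->5, 2->2, 3->3, 6->6, 8->8, 9->9, 4->4, 11->11, 10->10, 1->1, 12->12, 7->7
Step 2: d_i = R_x(i) - R_y(i); compute d_i^2.
  (10-5)^2=25, (2-2)^2=0, (3-3)^2=0, (6-6)^2=0, (8-8)^2=0, (9-9)^2=0, (4-4)^2=0, (7-11)^2=16, (5-10)^2=25, (1-1)^2=0, (12-12)^2=0, (11-7)^2=16
sum(d^2) = 82.
Step 3: rho = 1 - 6*82 / (12*(12^2 - 1)) = 1 - 492/1716 = 0.713287.
Step 4: Under H0, t = rho * sqrt((n-2)/(1-rho^2)) = 3.2183 ~ t(10).
Step 5: Two-sided p-value from the t-distribution with 10 df = 0.009202.
Step 6: alpha = 0.05. reject H0.

rho = 0.7133, p = 0.009202, reject H0 at alpha = 0.05.


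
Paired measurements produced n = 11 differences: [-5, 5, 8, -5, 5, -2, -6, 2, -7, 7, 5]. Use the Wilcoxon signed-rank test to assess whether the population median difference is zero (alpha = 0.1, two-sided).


Step 1: Drop any zero differences (none here) and take |d_i|.
|d| = [5, 5, 8, 5, 5, 2, 6, 2, 7, 7, 5]
Step 2: Midrank |d_i| (ties get averaged ranks).
ranks: |5|->5, |5|->5, |8|->11, |5|->5, |5|->5, |2|->1.5, |6|->8, |2|->1.5, |7|->9.5, |7|->9.5, |5|->5
Step 3: Attach original signs; sum ranks with positive sign and with negative sign.
W+ = 5 + 11 + 5 + 1.5 + 9.5 + 5 = 37
W- = 5 + 5 + 1.5 + 8 + 9.5 = 29
(Check: W+ + W- = 66 should equal n(n+1)/2 = 66.)
Step 4: Test statistic W = min(W+, W-) = 29.
Step 5: Ties in |d|, so use the tie-corrected normal approximation.
        E[W] = n(n+1)/4 = 11*12/4 = 33.
        Tie groups: |d|=2 (t=2), |d|=5 (t=5), |d|=7 (t=2); sum(t^3 - t) = 132.
        Var[W] = n(n+1)(2n+1)/24 - sum(t^3-t)/48 = 3036/24 - 132/48 = 123.75.
        z = (W - E[W]) / sqrt(Var[W]) = (29 - 33) / 11.1243 = -0.3596.
        Two-sided p = 2*Phi(z) = 0.719166.
Step 6: alpha = 0.1. fail to reject H0.

W+ = 37, W- = 29, W = min = 29, p = 0.719166, fail to reject H0.


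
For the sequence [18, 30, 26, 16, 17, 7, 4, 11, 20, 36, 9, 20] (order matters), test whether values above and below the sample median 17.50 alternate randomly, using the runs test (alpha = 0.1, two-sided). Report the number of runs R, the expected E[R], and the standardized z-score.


Step 1: Compute median = 17.50; label A = above, B = below.
Labels in order: AAABBBBBAABA  (n_A = 6, n_B = 6)
Step 2: Count runs R = 5.
Step 3: Under H0 (random ordering), E[R] = 2*n_A*n_B/(n_A+n_B) + 1 = 2*6*6/12 + 1 = 7.0000.
        Var[R] = 2*n_A*n_B*(2*n_A*n_B - n_A - n_B) / ((n_A+n_B)^2 * (n_A+n_B-1)) = 4320/1584 = 2.7273.
        SD[R] = 1.6514.
Step 4: Continuity-corrected z = (R + 0.5 - E[R]) / SD[R] = (5 + 0.5 - 7.0000) / 1.6514 = -0.9083.
Step 5: Two-sided p-value via normal approximation = 2*(1 - Phi(|z|)) = 0.363722.
Step 6: alpha = 0.1. fail to reject H0.

R = 5, z = -0.9083, p = 0.363722, fail to reject H0.


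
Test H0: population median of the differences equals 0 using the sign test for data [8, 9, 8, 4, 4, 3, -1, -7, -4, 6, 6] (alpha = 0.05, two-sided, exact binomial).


Step 1: Discard zero differences. Original n = 11; n_eff = number of nonzero differences = 11.
Nonzero differences (with sign): +8, +9, +8, +4, +4, +3, -1, -7, -4, +6, +6
Step 2: Count signs: positive = 8, negative = 3.
Step 3: Under H0: P(positive) = 0.5, so the number of positives S ~ Bin(11, 0.5).
Step 4: Two-sided exact p-value = sum of Bin(11,0.5) probabilities at or below the observed probability = 0.226562.
Step 5: alpha = 0.05. fail to reject H0.

n_eff = 11, pos = 8, neg = 3, p = 0.226562, fail to reject H0.


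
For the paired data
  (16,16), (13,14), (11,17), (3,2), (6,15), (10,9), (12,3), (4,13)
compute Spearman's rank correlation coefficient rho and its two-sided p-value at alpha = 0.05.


Step 1: Rank x and y separately (midranks; no ties here).
rank(x): 16->8, 13->7, 11->5, 3->1, 6->3, 10->4, 12->6, 4->2
rank(y): 16->7, 14->5, 17->8, 2->1, 15->6, 9->3, 3->2, 13->4
Step 2: d_i = R_x(i) - R_y(i); compute d_i^2.
  (8-7)^2=1, (7-5)^2=4, (5-8)^2=9, (1-1)^2=0, (3-6)^2=9, (4-3)^2=1, (6-2)^2=16, (2-4)^2=4
sum(d^2) = 44.
Step 3: rho = 1 - 6*44 / (8*(8^2 - 1)) = 1 - 264/504 = 0.476190.
Step 4: Under H0, t = rho * sqrt((n-2)/(1-rho^2)) = 1.3265 ~ t(6).
Step 5: Two-sided p-value from the t-distribution with 6 df = 0.232936.
Step 6: alpha = 0.05. fail to reject H0.

rho = 0.4762, p = 0.232936, fail to reject H0 at alpha = 0.05.


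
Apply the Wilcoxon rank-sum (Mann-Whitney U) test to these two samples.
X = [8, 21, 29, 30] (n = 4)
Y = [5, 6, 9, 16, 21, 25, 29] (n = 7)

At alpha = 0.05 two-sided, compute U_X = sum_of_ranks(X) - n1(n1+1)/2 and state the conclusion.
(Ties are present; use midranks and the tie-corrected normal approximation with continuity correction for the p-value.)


Step 1: Combine and sort all 11 observations; assign midranks.
sorted (value, group): (5,Y), (6,Y), (8,X), (9,Y), (16,Y), (21,X), (21,Y), (25,Y), (29,X), (29,Y), (30,X)
ranks: 5->1, 6->2, 8->3, 9->4, 16->5, 21->6.5, 21->6.5, 25->8, 29->9.5, 29->9.5, 30->11
Step 2: Rank sum for X: R1 = 3 + 6.5 + 9.5 + 11 = 30.
Step 3: U_X = R1 - n1(n1+1)/2 = 30 - 4*5/2 = 30 - 10 = 20.
       U_Y = n1*n2 - U_X = 28 - 20 = 8.
Step 4: Ties are present, so use the tie-corrected normal approximation (with continuity correction) for the p-value.
Step 5: p-value = 0.296412; compare to alpha = 0.05. fail to reject H0.

U_X = 20, p = 0.296412, fail to reject H0 at alpha = 0.05.


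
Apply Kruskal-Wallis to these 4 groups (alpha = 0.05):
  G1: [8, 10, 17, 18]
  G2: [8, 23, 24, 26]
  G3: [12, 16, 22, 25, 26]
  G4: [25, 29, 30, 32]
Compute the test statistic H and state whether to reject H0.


Step 1: Combine all N = 17 observations and assign midranks.
sorted (value, group, rank): (8,G1,1.5), (8,G2,1.5), (10,G1,3), (12,G3,4), (16,G3,5), (17,G1,6), (18,G1,7), (22,G3,8), (23,G2,9), (24,G2,10), (25,G3,11.5), (25,G4,11.5), (26,G2,13.5), (26,G3,13.5), (29,G4,15), (30,G4,16), (32,G4,17)
Step 2: Sum ranks within each group.
R_1 = 17.5 (n_1 = 4)
R_2 = 34 (n_2 = 4)
R_3 = 42 (n_3 = 5)
R_4 = 59.5 (n_4 = 4)
Step 3: H = 12/(N(N+1)) * sum(R_i^2/n_i) - 3(N+1)
     = 12/(17*18) * (17.5^2/4 + 34^2/4 + 42^2/5 + 59.5^2/4) - 3*18
     = 0.039216 * 1603.42 - 54
     = 8.879412.
Step 4: Ties present; correction factor C = 1 - 18/(17^3 - 17) = 0.996324. Corrected H = 8.879412 / 0.996324 = 8.912177.
Step 5: Under H0, H ~ chi^2(3); p-value = 0.030482.
Step 6: alpha = 0.05. reject H0.

H = 8.9122, df = 3, p = 0.030482, reject H0.


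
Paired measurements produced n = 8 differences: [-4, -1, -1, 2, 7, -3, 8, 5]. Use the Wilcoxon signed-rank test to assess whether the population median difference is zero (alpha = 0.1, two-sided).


Step 1: Drop any zero differences (none here) and take |d_i|.
|d| = [4, 1, 1, 2, 7, 3, 8, 5]
Step 2: Midrank |d_i| (ties get averaged ranks).
ranks: |4|->5, |1|->1.5, |1|->1.5, |2|->3, |7|->7, |3|->4, |8|->8, |5|->6
Step 3: Attach original signs; sum ranks with positive sign and with negative sign.
W+ = 3 + 7 + 8 + 6 = 24
W- = 5 + 1.5 + 1.5 + 4 = 12
(Check: W+ + W- = 36 should equal n(n+1)/2 = 36.)
Step 4: Test statistic W = min(W+, W-) = 12.
Step 5: Ties in |d|, so use the tie-corrected normal approximation.
        E[W] = n(n+1)/4 = 8*9/4 = 18.
        Tie groups: |d|=1 (t=2); sum(t^3 - t) = 6.
        Var[W] = n(n+1)(2n+1)/24 - sum(t^3-t)/48 = 1224/24 - 6/48 = 50.875.
        z = (W - E[W]) / sqrt(Var[W]) = (12 - 18) / 7.1327 = -0.8412.
        Two-sided p = 2*Phi(z) = 0.400236.
Step 6: alpha = 0.1. fail to reject H0.

W+ = 24, W- = 12, W = min = 12, p = 0.400236, fail to reject H0.


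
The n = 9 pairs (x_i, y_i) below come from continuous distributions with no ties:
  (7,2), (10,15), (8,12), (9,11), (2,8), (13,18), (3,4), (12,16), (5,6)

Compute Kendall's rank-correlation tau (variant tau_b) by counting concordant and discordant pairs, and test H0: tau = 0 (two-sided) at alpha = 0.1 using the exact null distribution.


Step 1: Enumerate the 36 unordered pairs (i,j) with i<j and classify each by sign(x_j-x_i) * sign(y_j-y_i).
  (1,2):dx=+3,dy=+13->C; (1,3):dx=+1,dy=+10->C; (1,4):dx=+2,dy=+9->C; (1,5):dx=-5,dy=+6->D
  (1,6):dx=+6,dy=+16->C; (1,7):dx=-4,dy=+2->D; (1,8):dx=+5,dy=+14->C; (1,9):dx=-2,dy=+4->D
  (2,3):dx=-2,dy=-3->C; (2,4):dx=-1,dy=-4->C; (2,5):dx=-8,dy=-7->C; (2,6):dx=+3,dy=+3->C
  (2,7):dx=-7,dy=-11->C; (2,8):dx=+2,dy=+1->C; (2,9):dx=-5,dy=-9->C; (3,4):dx=+1,dy=-1->D
  (3,5):dx=-6,dy=-4->C; (3,6):dx=+5,dy=+6->C; (3,7):dx=-5,dy=-8->C; (3,8):dx=+4,dy=+4->C
  (3,9):dx=-3,dy=-6->C; (4,5):dx=-7,dy=-3->C; (4,6):dx=+4,dy=+7->C; (4,7):dx=-6,dy=-7->C
  (4,8):dx=+3,dy=+5->C; (4,9):dx=-4,dy=-5->C; (5,6):dx=+11,dy=+10->C; (5,7):dx=+1,dy=-4->D
  (5,8):dx=+10,dy=+8->C; (5,9):dx=+3,dy=-2->D; (6,7):dx=-10,dy=-14->C; (6,8):dx=-1,dy=-2->C
  (6,9):dx=-8,dy=-12->C; (7,8):dx=+9,dy=+12->C; (7,9):dx=+2,dy=+2->C; (8,9):dx=-7,dy=-10->C
Step 2: C = 30, D = 6, total pairs = 36.
Step 3: tau = (C - D)/(n(n-1)/2) = (30 - 6)/36 = 0.666667.
Step 4: Exact two-sided p-value (enumerate n! = 362880 permutations of y under H0): p = 0.012665.
Step 5: alpha = 0.1. reject H0.

tau_b = 0.6667 (C=30, D=6), p = 0.012665, reject H0.


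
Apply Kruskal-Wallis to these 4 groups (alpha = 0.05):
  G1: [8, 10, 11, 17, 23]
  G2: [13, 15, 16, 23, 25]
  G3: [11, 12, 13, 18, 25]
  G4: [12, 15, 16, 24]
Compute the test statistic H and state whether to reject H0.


Step 1: Combine all N = 19 observations and assign midranks.
sorted (value, group, rank): (8,G1,1), (10,G1,2), (11,G1,3.5), (11,G3,3.5), (12,G3,5.5), (12,G4,5.5), (13,G2,7.5), (13,G3,7.5), (15,G2,9.5), (15,G4,9.5), (16,G2,11.5), (16,G4,11.5), (17,G1,13), (18,G3,14), (23,G1,15.5), (23,G2,15.5), (24,G4,17), (25,G2,18.5), (25,G3,18.5)
Step 2: Sum ranks within each group.
R_1 = 35 (n_1 = 5)
R_2 = 62.5 (n_2 = 5)
R_3 = 49 (n_3 = 5)
R_4 = 43.5 (n_4 = 4)
Step 3: H = 12/(N(N+1)) * sum(R_i^2/n_i) - 3(N+1)
     = 12/(19*20) * (35^2/5 + 62.5^2/5 + 49^2/5 + 43.5^2/4) - 3*20
     = 0.031579 * 1979.51 - 60
     = 2.510921.
Step 4: Ties present; correction factor C = 1 - 42/(19^3 - 19) = 0.993860. Corrected H = 2.510921 / 0.993860 = 2.526434.
Step 5: Under H0, H ~ chi^2(3); p-value = 0.470533.
Step 6: alpha = 0.05. fail to reject H0.

H = 2.5264, df = 3, p = 0.470533, fail to reject H0.


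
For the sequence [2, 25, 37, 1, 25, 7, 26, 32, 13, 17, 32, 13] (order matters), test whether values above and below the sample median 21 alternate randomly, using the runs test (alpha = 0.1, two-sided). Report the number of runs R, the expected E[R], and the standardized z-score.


Step 1: Compute median = 21; label A = above, B = below.
Labels in order: BAABABAABBAB  (n_A = 6, n_B = 6)
Step 2: Count runs R = 9.
Step 3: Under H0 (random ordering), E[R] = 2*n_A*n_B/(n_A+n_B) + 1 = 2*6*6/12 + 1 = 7.0000.
        Var[R] = 2*n_A*n_B*(2*n_A*n_B - n_A - n_B) / ((n_A+n_B)^2 * (n_A+n_B-1)) = 4320/1584 = 2.7273.
        SD[R] = 1.6514.
Step 4: Continuity-corrected z = (R - 0.5 - E[R]) / SD[R] = (9 - 0.5 - 7.0000) / 1.6514 = 0.9083.
Step 5: Two-sided p-value via normal approximation = 2*(1 - Phi(|z|)) = 0.363722.
Step 6: alpha = 0.1. fail to reject H0.

R = 9, z = 0.9083, p = 0.363722, fail to reject H0.


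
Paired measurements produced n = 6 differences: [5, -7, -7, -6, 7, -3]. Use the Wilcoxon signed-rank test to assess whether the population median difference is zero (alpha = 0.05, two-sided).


Step 1: Drop any zero differences (none here) and take |d_i|.
|d| = [5, 7, 7, 6, 7, 3]
Step 2: Midrank |d_i| (ties get averaged ranks).
ranks: |5|->2, |7|->5, |7|->5, |6|->3, |7|->5, |3|->1
Step 3: Attach original signs; sum ranks with positive sign and with negative sign.
W+ = 2 + 5 = 7
W- = 5 + 5 + 3 + 1 = 14
(Check: W+ + W- = 21 should equal n(n+1)/2 = 21.)
Step 4: Test statistic W = min(W+, W-) = 7.
Step 5: Ties in |d|, so use the tie-corrected normal approximation.
        E[W] = n(n+1)/4 = 6*7/4 = 10.5.
        Tie groups: |d|=7 (t=3); sum(t^3 - t) = 24.
        Var[W] = n(n+1)(2n+1)/24 - sum(t^3-t)/48 = 546/24 - 24/48 = 22.25.
        z = (W - E[W]) / sqrt(Var[W]) = (7 - 10.5) / 4.7170 = -0.7420.
        Two-sided p = 2*Phi(z) = 0.458088.
Step 6: alpha = 0.05. fail to reject H0.

W+ = 7, W- = 14, W = min = 7, p = 0.458088, fail to reject H0.


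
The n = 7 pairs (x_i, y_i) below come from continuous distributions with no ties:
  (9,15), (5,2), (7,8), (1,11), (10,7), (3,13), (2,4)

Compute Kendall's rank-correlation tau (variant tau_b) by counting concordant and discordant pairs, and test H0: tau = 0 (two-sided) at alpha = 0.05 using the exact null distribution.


Step 1: Enumerate the 21 unordered pairs (i,j) with i<j and classify each by sign(x_j-x_i) * sign(y_j-y_i).
  (1,2):dx=-4,dy=-13->C; (1,3):dx=-2,dy=-7->C; (1,4):dx=-8,dy=-4->C; (1,5):dx=+1,dy=-8->D
  (1,6):dx=-6,dy=-2->C; (1,7):dx=-7,dy=-11->C; (2,3):dx=+2,dy=+6->C; (2,4):dx=-4,dy=+9->D
  (2,5):dx=+5,dy=+5->C; (2,6):dx=-2,dy=+11->D; (2,7):dx=-3,dy=+2->D; (3,4):dx=-6,dy=+3->D
  (3,5):dx=+3,dy=-1->D; (3,6):dx=-4,dy=+5->D; (3,7):dx=-5,dy=-4->C; (4,5):dx=+9,dy=-4->D
  (4,6):dx=+2,dy=+2->C; (4,7):dx=+1,dy=-7->D; (5,6):dx=-7,dy=+6->D; (5,7):dx=-8,dy=-3->C
  (6,7):dx=-1,dy=-9->C
Step 2: C = 11, D = 10, total pairs = 21.
Step 3: tau = (C - D)/(n(n-1)/2) = (11 - 10)/21 = 0.047619.
Step 4: Exact two-sided p-value (enumerate n! = 5040 permutations of y under H0): p = 1.000000.
Step 5: alpha = 0.05. fail to reject H0.

tau_b = 0.0476 (C=11, D=10), p = 1.000000, fail to reject H0.


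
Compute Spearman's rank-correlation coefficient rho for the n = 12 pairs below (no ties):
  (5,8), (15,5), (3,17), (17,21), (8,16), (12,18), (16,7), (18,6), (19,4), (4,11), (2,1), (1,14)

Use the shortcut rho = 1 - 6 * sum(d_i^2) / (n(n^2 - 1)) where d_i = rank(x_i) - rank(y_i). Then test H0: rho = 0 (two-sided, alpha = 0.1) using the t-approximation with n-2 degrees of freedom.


Step 1: Rank x and y separately (midranks; no ties here).
rank(x): 5->5, 15->8, 3->3, 17->10, 8->6, 12->7, 16->9, 18->11, 19->12, 4->4, 2->2, 1->1
rank(y): 8->6, 5->3, 17->10, 21->12, 16->9, 18->11, 7->5, 6->4, 4->2, 11->7, 1->1, 14->8
Step 2: d_i = R_x(i) - R_y(i); compute d_i^2.
  (5-6)^2=1, (8-3)^2=25, (3-10)^2=49, (10-12)^2=4, (6-9)^2=9, (7-11)^2=16, (9-5)^2=16, (11-4)^2=49, (12-2)^2=100, (4-7)^2=9, (2-1)^2=1, (1-8)^2=49
sum(d^2) = 328.
Step 3: rho = 1 - 6*328 / (12*(12^2 - 1)) = 1 - 1968/1716 = -0.146853.
Step 4: Under H0, t = rho * sqrt((n-2)/(1-rho^2)) = -0.4695 ~ t(10).
Step 5: Two-sided p-value from the t-distribution with 10 df = 0.648796.
Step 6: alpha = 0.1. fail to reject H0.

rho = -0.1469, p = 0.648796, fail to reject H0 at alpha = 0.1.


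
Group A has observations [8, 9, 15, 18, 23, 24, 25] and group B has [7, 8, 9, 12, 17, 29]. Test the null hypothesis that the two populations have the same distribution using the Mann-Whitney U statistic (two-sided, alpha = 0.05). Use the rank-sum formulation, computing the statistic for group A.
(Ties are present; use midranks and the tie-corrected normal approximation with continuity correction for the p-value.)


Step 1: Combine and sort all 13 observations; assign midranks.
sorted (value, group): (7,Y), (8,X), (8,Y), (9,X), (9,Y), (12,Y), (15,X), (17,Y), (18,X), (23,X), (24,X), (25,X), (29,Y)
ranks: 7->1, 8->2.5, 8->2.5, 9->4.5, 9->4.5, 12->6, 15->7, 17->8, 18->9, 23->10, 24->11, 25->12, 29->13
Step 2: Rank sum for X: R1 = 2.5 + 4.5 + 7 + 9 + 10 + 11 + 12 = 56.
Step 3: U_X = R1 - n1(n1+1)/2 = 56 - 7*8/2 = 56 - 28 = 28.
       U_Y = n1*n2 - U_X = 42 - 28 = 14.
Step 4: Ties are present, so use the tie-corrected normal approximation (with continuity correction) for the p-value.
Step 5: p-value = 0.351785; compare to alpha = 0.05. fail to reject H0.

U_X = 28, p = 0.351785, fail to reject H0 at alpha = 0.05.


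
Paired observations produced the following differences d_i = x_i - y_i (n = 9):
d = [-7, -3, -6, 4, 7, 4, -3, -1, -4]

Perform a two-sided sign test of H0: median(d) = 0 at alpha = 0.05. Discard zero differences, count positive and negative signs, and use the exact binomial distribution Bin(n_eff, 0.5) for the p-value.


Step 1: Discard zero differences. Original n = 9; n_eff = number of nonzero differences = 9.
Nonzero differences (with sign): -7, -3, -6, +4, +7, +4, -3, -1, -4
Step 2: Count signs: positive = 3, negative = 6.
Step 3: Under H0: P(positive) = 0.5, so the number of positives S ~ Bin(9, 0.5).
Step 4: Two-sided exact p-value = sum of Bin(9,0.5) probabilities at or below the observed probability = 0.507812.
Step 5: alpha = 0.05. fail to reject H0.

n_eff = 9, pos = 3, neg = 6, p = 0.507812, fail to reject H0.


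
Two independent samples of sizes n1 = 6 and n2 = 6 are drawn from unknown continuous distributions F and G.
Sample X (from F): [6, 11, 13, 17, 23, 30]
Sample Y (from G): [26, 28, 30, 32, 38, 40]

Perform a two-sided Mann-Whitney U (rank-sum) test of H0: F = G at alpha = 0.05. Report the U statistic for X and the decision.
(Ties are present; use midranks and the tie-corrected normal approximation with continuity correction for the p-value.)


Step 1: Combine and sort all 12 observations; assign midranks.
sorted (value, group): (6,X), (11,X), (13,X), (17,X), (23,X), (26,Y), (28,Y), (30,X), (30,Y), (32,Y), (38,Y), (40,Y)
ranks: 6->1, 11->2, 13->3, 17->4, 23->5, 26->6, 28->7, 30->8.5, 30->8.5, 32->10, 38->11, 40->12
Step 2: Rank sum for X: R1 = 1 + 2 + 3 + 4 + 5 + 8.5 = 23.5.
Step 3: U_X = R1 - n1(n1+1)/2 = 23.5 - 6*7/2 = 23.5 - 21 = 2.5.
       U_Y = n1*n2 - U_X = 36 - 2.5 = 33.5.
Step 4: Ties are present, so use the tie-corrected normal approximation (with continuity correction) for the p-value.
Step 5: p-value = 0.016122; compare to alpha = 0.05. reject H0.

U_X = 2.5, p = 0.016122, reject H0 at alpha = 0.05.


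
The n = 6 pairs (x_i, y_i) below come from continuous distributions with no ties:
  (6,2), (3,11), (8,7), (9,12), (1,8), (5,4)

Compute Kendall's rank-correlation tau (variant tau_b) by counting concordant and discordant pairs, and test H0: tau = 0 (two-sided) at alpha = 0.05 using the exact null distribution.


Step 1: Enumerate the 15 unordered pairs (i,j) with i<j and classify each by sign(x_j-x_i) * sign(y_j-y_i).
  (1,2):dx=-3,dy=+9->D; (1,3):dx=+2,dy=+5->C; (1,4):dx=+3,dy=+10->C; (1,5):dx=-5,dy=+6->D
  (1,6):dx=-1,dy=+2->D; (2,3):dx=+5,dy=-4->D; (2,4):dx=+6,dy=+1->C; (2,5):dx=-2,dy=-3->C
  (2,6):dx=+2,dy=-7->D; (3,4):dx=+1,dy=+5->C; (3,5):dx=-7,dy=+1->D; (3,6):dx=-3,dy=-3->C
  (4,5):dx=-8,dy=-4->C; (4,6):dx=-4,dy=-8->C; (5,6):dx=+4,dy=-4->D
Step 2: C = 8, D = 7, total pairs = 15.
Step 3: tau = (C - D)/(n(n-1)/2) = (8 - 7)/15 = 0.066667.
Step 4: Exact two-sided p-value (enumerate n! = 720 permutations of y under H0): p = 1.000000.
Step 5: alpha = 0.05. fail to reject H0.

tau_b = 0.0667 (C=8, D=7), p = 1.000000, fail to reject H0.


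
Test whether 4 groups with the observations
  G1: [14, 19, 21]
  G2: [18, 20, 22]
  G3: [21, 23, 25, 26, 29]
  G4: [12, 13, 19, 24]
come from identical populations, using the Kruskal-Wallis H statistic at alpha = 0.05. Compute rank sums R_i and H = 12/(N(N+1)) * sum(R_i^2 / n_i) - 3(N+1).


Step 1: Combine all N = 15 observations and assign midranks.
sorted (value, group, rank): (12,G4,1), (13,G4,2), (14,G1,3), (18,G2,4), (19,G1,5.5), (19,G4,5.5), (20,G2,7), (21,G1,8.5), (21,G3,8.5), (22,G2,10), (23,G3,11), (24,G4,12), (25,G3,13), (26,G3,14), (29,G3,15)
Step 2: Sum ranks within each group.
R_1 = 17 (n_1 = 3)
R_2 = 21 (n_2 = 3)
R_3 = 61.5 (n_3 = 5)
R_4 = 20.5 (n_4 = 4)
Step 3: H = 12/(N(N+1)) * sum(R_i^2/n_i) - 3(N+1)
     = 12/(15*16) * (17^2/3 + 21^2/3 + 61.5^2/5 + 20.5^2/4) - 3*16
     = 0.050000 * 1104.85 - 48
     = 7.242292.
Step 4: Ties present; correction factor C = 1 - 12/(15^3 - 15) = 0.996429. Corrected H = 7.242292 / 0.996429 = 7.268250.
Step 5: Under H0, H ~ chi^2(3); p-value = 0.063822.
Step 6: alpha = 0.05. fail to reject H0.

H = 7.2682, df = 3, p = 0.063822, fail to reject H0.


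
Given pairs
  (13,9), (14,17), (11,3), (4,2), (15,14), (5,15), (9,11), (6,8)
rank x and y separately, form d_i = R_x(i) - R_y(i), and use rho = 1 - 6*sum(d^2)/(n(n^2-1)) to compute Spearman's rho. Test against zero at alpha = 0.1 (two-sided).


Step 1: Rank x and y separately (midranks; no ties here).
rank(x): 13->6, 14->7, 11->5, 4->1, 15->8, 5->2, 9->4, 6->3
rank(y): 9->4, 17->8, 3->2, 2->1, 14->6, 15->7, 11->5, 8->3
Step 2: d_i = R_x(i) - R_y(i); compute d_i^2.
  (6-4)^2=4, (7-8)^2=1, (5-2)^2=9, (1-1)^2=0, (8-6)^2=4, (2-7)^2=25, (4-5)^2=1, (3-3)^2=0
sum(d^2) = 44.
Step 3: rho = 1 - 6*44 / (8*(8^2 - 1)) = 1 - 264/504 = 0.476190.
Step 4: Under H0, t = rho * sqrt((n-2)/(1-rho^2)) = 1.3265 ~ t(6).
Step 5: Two-sided p-value from the t-distribution with 6 df = 0.232936.
Step 6: alpha = 0.1. fail to reject H0.

rho = 0.4762, p = 0.232936, fail to reject H0 at alpha = 0.1.


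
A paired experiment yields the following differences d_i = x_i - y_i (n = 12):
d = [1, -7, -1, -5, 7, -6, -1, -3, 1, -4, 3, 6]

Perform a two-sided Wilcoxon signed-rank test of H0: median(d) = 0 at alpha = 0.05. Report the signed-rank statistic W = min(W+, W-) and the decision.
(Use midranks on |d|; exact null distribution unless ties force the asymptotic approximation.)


Step 1: Drop any zero differences (none here) and take |d_i|.
|d| = [1, 7, 1, 5, 7, 6, 1, 3, 1, 4, 3, 6]
Step 2: Midrank |d_i| (ties get averaged ranks).
ranks: |1|->2.5, |7|->11.5, |1|->2.5, |5|->8, |7|->11.5, |6|->9.5, |1|->2.5, |3|->5.5, |1|->2.5, |4|->7, |3|->5.5, |6|->9.5
Step 3: Attach original signs; sum ranks with positive sign and with negative sign.
W+ = 2.5 + 11.5 + 2.5 + 5.5 + 9.5 = 31.5
W- = 11.5 + 2.5 + 8 + 9.5 + 2.5 + 5.5 + 7 = 46.5
(Check: W+ + W- = 78 should equal n(n+1)/2 = 78.)
Step 4: Test statistic W = min(W+, W-) = 31.5.
Step 5: Ties in |d|, so use the tie-corrected normal approximation.
        E[W] = n(n+1)/4 = 12*13/4 = 39.
        Tie groups: |d|=1 (t=4), |d|=3 (t=2), |d|=6 (t=2), |d|=7 (t=2); sum(t^3 - t) = 78.
        Var[W] = n(n+1)(2n+1)/24 - sum(t^3-t)/48 = 3900/24 - 78/48 = 160.875.
        z = (W - E[W]) / sqrt(Var[W]) = (31.5 - 39) / 12.6837 = -0.5913.
        Two-sided p = 2*Phi(z) = 0.554311.
Step 6: alpha = 0.05. fail to reject H0.

W+ = 31.5, W- = 46.5, W = min = 31.5, p = 0.554311, fail to reject H0.


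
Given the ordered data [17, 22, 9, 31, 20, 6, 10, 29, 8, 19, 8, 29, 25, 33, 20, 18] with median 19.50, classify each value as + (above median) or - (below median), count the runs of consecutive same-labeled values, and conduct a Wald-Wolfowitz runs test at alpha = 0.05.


Step 1: Compute median = 19.50; label A = above, B = below.
Labels in order: BABAABBABBBAAAAB  (n_A = 8, n_B = 8)
Step 2: Count runs R = 9.
Step 3: Under H0 (random ordering), E[R] = 2*n_A*n_B/(n_A+n_B) + 1 = 2*8*8/16 + 1 = 9.0000.
        Var[R] = 2*n_A*n_B*(2*n_A*n_B - n_A - n_B) / ((n_A+n_B)^2 * (n_A+n_B-1)) = 14336/3840 = 3.7333.
        SD[R] = 1.9322.
Step 4: R = E[R], so z = 0 with no continuity correction.
Step 5: Two-sided p-value via normal approximation = 2*(1 - Phi(|z|)) = 1.000000.
Step 6: alpha = 0.05. fail to reject H0.

R = 9, z = 0.0000, p = 1.000000, fail to reject H0.


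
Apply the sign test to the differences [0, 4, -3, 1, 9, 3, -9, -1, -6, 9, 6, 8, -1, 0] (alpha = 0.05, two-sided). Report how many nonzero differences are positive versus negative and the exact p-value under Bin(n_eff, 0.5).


Step 1: Discard zero differences. Original n = 14; n_eff = number of nonzero differences = 12.
Nonzero differences (with sign): +4, -3, +1, +9, +3, -9, -1, -6, +9, +6, +8, -1
Step 2: Count signs: positive = 7, negative = 5.
Step 3: Under H0: P(positive) = 0.5, so the number of positives S ~ Bin(12, 0.5).
Step 4: Two-sided exact p-value = sum of Bin(12,0.5) probabilities at or below the observed probability = 0.774414.
Step 5: alpha = 0.05. fail to reject H0.

n_eff = 12, pos = 7, neg = 5, p = 0.774414, fail to reject H0.


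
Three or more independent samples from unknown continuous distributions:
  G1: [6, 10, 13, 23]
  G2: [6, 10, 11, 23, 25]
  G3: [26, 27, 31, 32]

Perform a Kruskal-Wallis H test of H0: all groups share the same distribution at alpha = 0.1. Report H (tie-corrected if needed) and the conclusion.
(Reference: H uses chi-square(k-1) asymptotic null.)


Step 1: Combine all N = 13 observations and assign midranks.
sorted (value, group, rank): (6,G1,1.5), (6,G2,1.5), (10,G1,3.5), (10,G2,3.5), (11,G2,5), (13,G1,6), (23,G1,7.5), (23,G2,7.5), (25,G2,9), (26,G3,10), (27,G3,11), (31,G3,12), (32,G3,13)
Step 2: Sum ranks within each group.
R_1 = 18.5 (n_1 = 4)
R_2 = 26.5 (n_2 = 5)
R_3 = 46 (n_3 = 4)
Step 3: H = 12/(N(N+1)) * sum(R_i^2/n_i) - 3(N+1)
     = 12/(13*14) * (18.5^2/4 + 26.5^2/5 + 46^2/4) - 3*14
     = 0.065934 * 755.013 - 42
     = 7.781044.
Step 4: Ties present; correction factor C = 1 - 18/(13^3 - 13) = 0.991758. Corrected H = 7.781044 / 0.991758 = 7.845706.
Step 5: Under H0, H ~ chi^2(2); p-value = 0.019785.
Step 6: alpha = 0.1. reject H0.

H = 7.8457, df = 2, p = 0.019785, reject H0.


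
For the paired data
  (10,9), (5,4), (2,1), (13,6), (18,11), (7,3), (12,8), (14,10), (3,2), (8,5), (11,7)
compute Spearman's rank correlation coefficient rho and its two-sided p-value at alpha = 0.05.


Step 1: Rank x and y separately (midranks; no ties here).
rank(x): 10->6, 5->3, 2->1, 13->9, 18->11, 7->4, 12->8, 14->10, 3->2, 8->5, 11->7
rank(y): 9->9, 4->4, 1->1, 6->6, 11->11, 3->3, 8->8, 10->10, 2->2, 5->5, 7->7
Step 2: d_i = R_x(i) - R_y(i); compute d_i^2.
  (6-9)^2=9, (3-4)^2=1, (1-1)^2=0, (9-6)^2=9, (11-11)^2=0, (4-3)^2=1, (8-8)^2=0, (10-10)^2=0, (2-2)^2=0, (5-5)^2=0, (7-7)^2=0
sum(d^2) = 20.
Step 3: rho = 1 - 6*20 / (11*(11^2 - 1)) = 1 - 120/1320 = 0.909091.
Step 4: Under H0, t = rho * sqrt((n-2)/(1-rho^2)) = 6.5465 ~ t(9).
Step 5: Two-sided p-value from the t-distribution with 9 df = 0.000106.
Step 6: alpha = 0.05. reject H0.

rho = 0.9091, p = 0.000106, reject H0 at alpha = 0.05.


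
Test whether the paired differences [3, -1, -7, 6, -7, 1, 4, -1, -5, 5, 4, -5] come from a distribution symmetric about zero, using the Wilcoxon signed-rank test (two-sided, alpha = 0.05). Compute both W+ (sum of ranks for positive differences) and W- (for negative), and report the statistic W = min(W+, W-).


Step 1: Drop any zero differences (none here) and take |d_i|.
|d| = [3, 1, 7, 6, 7, 1, 4, 1, 5, 5, 4, 5]
Step 2: Midrank |d_i| (ties get averaged ranks).
ranks: |3|->4, |1|->2, |7|->11.5, |6|->10, |7|->11.5, |1|->2, |4|->5.5, |1|->2, |5|->8, |5|->8, |4|->5.5, |5|->8
Step 3: Attach original signs; sum ranks with positive sign and with negative sign.
W+ = 4 + 10 + 2 + 5.5 + 8 + 5.5 = 35
W- = 2 + 11.5 + 11.5 + 2 + 8 + 8 = 43
(Check: W+ + W- = 78 should equal n(n+1)/2 = 78.)
Step 4: Test statistic W = min(W+, W-) = 35.
Step 5: Ties in |d|, so use the tie-corrected normal approximation.
        E[W] = n(n+1)/4 = 12*13/4 = 39.
        Tie groups: |d|=1 (t=3), |d|=4 (t=2), |d|=5 (t=3), |d|=7 (t=2); sum(t^3 - t) = 60.
        Var[W] = n(n+1)(2n+1)/24 - sum(t^3-t)/48 = 3900/24 - 60/48 = 161.25.
        z = (W - E[W]) / sqrt(Var[W]) = (35 - 39) / 12.6984 = -0.3150.
        Two-sided p = 2*Phi(z) = 0.752762.
Step 6: alpha = 0.05. fail to reject H0.

W+ = 35, W- = 43, W = min = 35, p = 0.752762, fail to reject H0.


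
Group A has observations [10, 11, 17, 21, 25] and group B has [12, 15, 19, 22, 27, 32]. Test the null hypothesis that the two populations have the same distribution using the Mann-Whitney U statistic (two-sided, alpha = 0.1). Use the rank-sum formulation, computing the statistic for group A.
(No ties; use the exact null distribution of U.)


Step 1: Combine and sort all 11 observations; assign midranks.
sorted (value, group): (10,X), (11,X), (12,Y), (15,Y), (17,X), (19,Y), (21,X), (22,Y), (25,X), (27,Y), (32,Y)
ranks: 10->1, 11->2, 12->3, 15->4, 17->5, 19->6, 21->7, 22->8, 25->9, 27->10, 32->11
Step 2: Rank sum for X: R1 = 1 + 2 + 5 + 7 + 9 = 24.
Step 3: U_X = R1 - n1(n1+1)/2 = 24 - 5*6/2 = 24 - 15 = 9.
       U_Y = n1*n2 - U_X = 30 - 9 = 21.
Step 4: No ties, so the exact null distribution of U (based on enumerating the C(11,5) = 462 equally likely rank assignments) gives the two-sided p-value.
Step 5: p-value = 0.329004; compare to alpha = 0.1. fail to reject H0.

U_X = 9, p = 0.329004, fail to reject H0 at alpha = 0.1.


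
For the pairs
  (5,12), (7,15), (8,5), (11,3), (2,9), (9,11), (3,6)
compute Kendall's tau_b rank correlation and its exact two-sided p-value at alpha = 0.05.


Step 1: Enumerate the 21 unordered pairs (i,j) with i<j and classify each by sign(x_j-x_i) * sign(y_j-y_i).
  (1,2):dx=+2,dy=+3->C; (1,3):dx=+3,dy=-7->D; (1,4):dx=+6,dy=-9->D; (1,5):dx=-3,dy=-3->C
  (1,6):dx=+4,dy=-1->D; (1,7):dx=-2,dy=-6->C; (2,3):dx=+1,dy=-10->D; (2,4):dx=+4,dy=-12->D
  (2,5):dx=-5,dy=-6->C; (2,6):dx=+2,dy=-4->D; (2,7):dx=-4,dy=-9->C; (3,4):dx=+3,dy=-2->D
  (3,5):dx=-6,dy=+4->D; (3,6):dx=+1,dy=+6->C; (3,7):dx=-5,dy=+1->D; (4,5):dx=-9,dy=+6->D
  (4,6):dx=-2,dy=+8->D; (4,7):dx=-8,dy=+3->D; (5,6):dx=+7,dy=+2->C; (5,7):dx=+1,dy=-3->D
  (6,7):dx=-6,dy=-5->C
Step 2: C = 8, D = 13, total pairs = 21.
Step 3: tau = (C - D)/(n(n-1)/2) = (8 - 13)/21 = -0.238095.
Step 4: Exact two-sided p-value (enumerate n! = 5040 permutations of y under H0): p = 0.561905.
Step 5: alpha = 0.05. fail to reject H0.

tau_b = -0.2381 (C=8, D=13), p = 0.561905, fail to reject H0.


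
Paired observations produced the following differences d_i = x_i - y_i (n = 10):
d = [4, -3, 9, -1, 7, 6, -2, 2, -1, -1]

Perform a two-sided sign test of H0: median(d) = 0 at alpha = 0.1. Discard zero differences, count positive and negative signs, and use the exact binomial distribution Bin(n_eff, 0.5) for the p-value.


Step 1: Discard zero differences. Original n = 10; n_eff = number of nonzero differences = 10.
Nonzero differences (with sign): +4, -3, +9, -1, +7, +6, -2, +2, -1, -1
Step 2: Count signs: positive = 5, negative = 5.
Step 3: Under H0: P(positive) = 0.5, so the number of positives S ~ Bin(10, 0.5).
Step 4: Two-sided exact p-value = sum of Bin(10,0.5) probabilities at or below the observed probability = 1.000000.
Step 5: alpha = 0.1. fail to reject H0.

n_eff = 10, pos = 5, neg = 5, p = 1.000000, fail to reject H0.


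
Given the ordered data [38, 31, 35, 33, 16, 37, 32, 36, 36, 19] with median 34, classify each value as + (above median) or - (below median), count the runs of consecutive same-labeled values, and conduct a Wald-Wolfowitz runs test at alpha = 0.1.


Step 1: Compute median = 34; label A = above, B = below.
Labels in order: ABABBABAAB  (n_A = 5, n_B = 5)
Step 2: Count runs R = 8.
Step 3: Under H0 (random ordering), E[R] = 2*n_A*n_B/(n_A+n_B) + 1 = 2*5*5/10 + 1 = 6.0000.
        Var[R] = 2*n_A*n_B*(2*n_A*n_B - n_A - n_B) / ((n_A+n_B)^2 * (n_A+n_B-1)) = 2000/900 = 2.2222.
        SD[R] = 1.4907.
Step 4: Continuity-corrected z = (R - 0.5 - E[R]) / SD[R] = (8 - 0.5 - 6.0000) / 1.4907 = 1.0062.
Step 5: Two-sided p-value via normal approximation = 2*(1 - Phi(|z|)) = 0.314305.
Step 6: alpha = 0.1. fail to reject H0.

R = 8, z = 1.0062, p = 0.314305, fail to reject H0.


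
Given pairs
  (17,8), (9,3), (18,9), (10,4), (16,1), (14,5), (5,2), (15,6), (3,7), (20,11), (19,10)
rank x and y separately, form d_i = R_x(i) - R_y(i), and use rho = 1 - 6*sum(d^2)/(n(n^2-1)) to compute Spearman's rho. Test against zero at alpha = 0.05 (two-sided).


Step 1: Rank x and y separately (midranks; no ties here).
rank(x): 17->8, 9->3, 18->9, 10->4, 16->7, 14->5, 5->2, 15->6, 3->1, 20->11, 19->10
rank(y): 8->8, 3->3, 9->9, 4->4, 1->1, 5->5, 2->2, 6->6, 7->7, 11->11, 10->10
Step 2: d_i = R_x(i) - R_y(i); compute d_i^2.
  (8-8)^2=0, (3-3)^2=0, (9-9)^2=0, (4-4)^2=0, (7-1)^2=36, (5-5)^2=0, (2-2)^2=0, (6-6)^2=0, (1-7)^2=36, (11-11)^2=0, (10-10)^2=0
sum(d^2) = 72.
Step 3: rho = 1 - 6*72 / (11*(11^2 - 1)) = 1 - 432/1320 = 0.672727.
Step 4: Under H0, t = rho * sqrt((n-2)/(1-rho^2)) = 2.7277 ~ t(9).
Step 5: Two-sided p-value from the t-distribution with 9 df = 0.023313.
Step 6: alpha = 0.05. reject H0.

rho = 0.6727, p = 0.023313, reject H0 at alpha = 0.05.


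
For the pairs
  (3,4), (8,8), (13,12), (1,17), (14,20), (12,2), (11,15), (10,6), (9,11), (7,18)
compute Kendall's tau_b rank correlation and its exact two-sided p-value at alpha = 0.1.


Step 1: Enumerate the 45 unordered pairs (i,j) with i<j and classify each by sign(x_j-x_i) * sign(y_j-y_i).
  (1,2):dx=+5,dy=+4->C; (1,3):dx=+10,dy=+8->C; (1,4):dx=-2,dy=+13->D; (1,5):dx=+11,dy=+16->C
  (1,6):dx=+9,dy=-2->D; (1,7):dx=+8,dy=+11->C; (1,8):dx=+7,dy=+2->C; (1,9):dx=+6,dy=+7->C
  (1,10):dx=+4,dy=+14->C; (2,3):dx=+5,dy=+4->C; (2,4):dx=-7,dy=+9->D; (2,5):dx=+6,dy=+12->C
  (2,6):dx=+4,dy=-6->D; (2,7):dx=+3,dy=+7->C; (2,8):dx=+2,dy=-2->D; (2,9):dx=+1,dy=+3->C
  (2,10):dx=-1,dy=+10->D; (3,4):dx=-12,dy=+5->D; (3,5):dx=+1,dy=+8->C; (3,6):dx=-1,dy=-10->C
  (3,7):dx=-2,dy=+3->D; (3,8):dx=-3,dy=-6->C; (3,9):dx=-4,dy=-1->C; (3,10):dx=-6,dy=+6->D
  (4,5):dx=+13,dy=+3->C; (4,6):dx=+11,dy=-15->D; (4,7):dx=+10,dy=-2->D; (4,8):dx=+9,dy=-11->D
  (4,9):dx=+8,dy=-6->D; (4,10):dx=+6,dy=+1->C; (5,6):dx=-2,dy=-18->C; (5,7):dx=-3,dy=-5->C
  (5,8):dx=-4,dy=-14->C; (5,9):dx=-5,dy=-9->C; (5,10):dx=-7,dy=-2->C; (6,7):dx=-1,dy=+13->D
  (6,8):dx=-2,dy=+4->D; (6,9):dx=-3,dy=+9->D; (6,10):dx=-5,dy=+16->D; (7,8):dx=-1,dy=-9->C
  (7,9):dx=-2,dy=-4->C; (7,10):dx=-4,dy=+3->D; (8,9):dx=-1,dy=+5->D; (8,10):dx=-3,dy=+12->D
  (9,10):dx=-2,dy=+7->D
Step 2: C = 24, D = 21, total pairs = 45.
Step 3: tau = (C - D)/(n(n-1)/2) = (24 - 21)/45 = 0.066667.
Step 4: Exact two-sided p-value (enumerate n! = 3628800 permutations of y under H0): p = 0.861801.
Step 5: alpha = 0.1. fail to reject H0.

tau_b = 0.0667 (C=24, D=21), p = 0.861801, fail to reject H0.


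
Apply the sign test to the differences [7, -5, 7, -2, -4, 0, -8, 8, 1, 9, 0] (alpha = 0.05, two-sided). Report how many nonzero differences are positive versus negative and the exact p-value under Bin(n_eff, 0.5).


Step 1: Discard zero differences. Original n = 11; n_eff = number of nonzero differences = 9.
Nonzero differences (with sign): +7, -5, +7, -2, -4, -8, +8, +1, +9
Step 2: Count signs: positive = 5, negative = 4.
Step 3: Under H0: P(positive) = 0.5, so the number of positives S ~ Bin(9, 0.5).
Step 4: Two-sided exact p-value = sum of Bin(9,0.5) probabilities at or below the observed probability = 1.000000.
Step 5: alpha = 0.05. fail to reject H0.

n_eff = 9, pos = 5, neg = 4, p = 1.000000, fail to reject H0.


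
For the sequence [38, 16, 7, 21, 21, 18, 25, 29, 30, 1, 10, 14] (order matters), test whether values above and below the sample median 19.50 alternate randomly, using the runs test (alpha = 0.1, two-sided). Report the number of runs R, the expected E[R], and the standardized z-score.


Step 1: Compute median = 19.50; label A = above, B = below.
Labels in order: ABBAABAAABBB  (n_A = 6, n_B = 6)
Step 2: Count runs R = 6.
Step 3: Under H0 (random ordering), E[R] = 2*n_A*n_B/(n_A+n_B) + 1 = 2*6*6/12 + 1 = 7.0000.
        Var[R] = 2*n_A*n_B*(2*n_A*n_B - n_A - n_B) / ((n_A+n_B)^2 * (n_A+n_B-1)) = 4320/1584 = 2.7273.
        SD[R] = 1.6514.
Step 4: Continuity-corrected z = (R + 0.5 - E[R]) / SD[R] = (6 + 0.5 - 7.0000) / 1.6514 = -0.3028.
Step 5: Two-sided p-value via normal approximation = 2*(1 - Phi(|z|)) = 0.762069.
Step 6: alpha = 0.1. fail to reject H0.

R = 6, z = -0.3028, p = 0.762069, fail to reject H0.


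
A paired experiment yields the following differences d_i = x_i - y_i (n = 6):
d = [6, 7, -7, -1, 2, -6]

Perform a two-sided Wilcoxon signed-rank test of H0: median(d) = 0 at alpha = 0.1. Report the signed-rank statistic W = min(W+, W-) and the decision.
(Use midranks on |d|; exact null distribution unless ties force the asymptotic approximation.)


Step 1: Drop any zero differences (none here) and take |d_i|.
|d| = [6, 7, 7, 1, 2, 6]
Step 2: Midrank |d_i| (ties get averaged ranks).
ranks: |6|->3.5, |7|->5.5, |7|->5.5, |1|->1, |2|->2, |6|->3.5
Step 3: Attach original signs; sum ranks with positive sign and with negative sign.
W+ = 3.5 + 5.5 + 2 = 11
W- = 5.5 + 1 + 3.5 = 10
(Check: W+ + W- = 21 should equal n(n+1)/2 = 21.)
Step 4: Test statistic W = min(W+, W-) = 10.
Step 5: Ties in |d|, so use the tie-corrected normal approximation.
        E[W] = n(n+1)/4 = 6*7/4 = 10.5.
        Tie groups: |d|=6 (t=2), |d|=7 (t=2); sum(t^3 - t) = 12.
        Var[W] = n(n+1)(2n+1)/24 - sum(t^3-t)/48 = 546/24 - 12/48 = 22.5.
        z = (W - E[W]) / sqrt(Var[W]) = (10 - 10.5) / 4.7434 = -0.1054.
        Two-sided p = 2*Phi(z) = 0.916051.
Step 6: alpha = 0.1. fail to reject H0.

W+ = 11, W- = 10, W = min = 10, p = 0.916051, fail to reject H0.
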